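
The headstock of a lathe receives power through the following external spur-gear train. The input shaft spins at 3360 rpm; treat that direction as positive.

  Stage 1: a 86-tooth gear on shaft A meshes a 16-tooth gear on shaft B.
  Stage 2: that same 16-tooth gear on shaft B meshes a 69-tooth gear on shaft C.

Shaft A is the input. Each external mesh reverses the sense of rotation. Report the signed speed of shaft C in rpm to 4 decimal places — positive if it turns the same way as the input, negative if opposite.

Stage 1 [86T→16T]: ω = 3360.0000×86/16 = 18060.0000 rpm, dir flips to −; running = −18060.0000
Stage 2 [16T→69T]: ω = 18060.0000×16/69 = 4187.8261 rpm, dir flips to +; running = +4187.8261

+4187.8261 rpm (same as input, |ω| = 4187.8261 rpm)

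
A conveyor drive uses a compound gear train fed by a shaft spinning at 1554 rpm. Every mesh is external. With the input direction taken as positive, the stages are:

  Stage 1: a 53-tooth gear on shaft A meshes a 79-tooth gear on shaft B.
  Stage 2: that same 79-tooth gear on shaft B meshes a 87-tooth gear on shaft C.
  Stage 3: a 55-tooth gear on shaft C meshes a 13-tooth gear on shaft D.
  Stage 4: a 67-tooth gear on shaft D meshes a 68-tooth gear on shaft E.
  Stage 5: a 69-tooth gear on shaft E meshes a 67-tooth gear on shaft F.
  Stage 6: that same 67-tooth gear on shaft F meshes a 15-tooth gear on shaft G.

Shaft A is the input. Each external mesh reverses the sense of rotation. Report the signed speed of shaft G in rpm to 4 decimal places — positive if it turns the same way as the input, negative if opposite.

Stage 1 [53T→79T]: ω = 1554.0000×53/79 = 1042.5570 rpm, dir flips to −; running = −1042.5570
Stage 2 [79T→87T]: ω = 1042.5570×79/87 = 946.6897 rpm, dir flips to +; running = +946.6897
Stage 3 [55T→13T]: ω = 946.6897×55/13 = 4005.2255 rpm, dir flips to −; running = −4005.2255
Stage 4 [67T→68T]: ω = 4005.2255×67/68 = 3946.3251 rpm, dir flips to +; running = +3946.3251
Stage 5 [69T→67T]: ω = 3946.3251×69/67 = 4064.1258 rpm, dir flips to −; running = −4064.1258
Stage 6 [67T→15T]: ω = 4064.1258×67/15 = 18153.0954 rpm, dir flips to +; running = +18153.0954

+18153.0954 rpm (same as input, |ω| = 18153.0954 rpm)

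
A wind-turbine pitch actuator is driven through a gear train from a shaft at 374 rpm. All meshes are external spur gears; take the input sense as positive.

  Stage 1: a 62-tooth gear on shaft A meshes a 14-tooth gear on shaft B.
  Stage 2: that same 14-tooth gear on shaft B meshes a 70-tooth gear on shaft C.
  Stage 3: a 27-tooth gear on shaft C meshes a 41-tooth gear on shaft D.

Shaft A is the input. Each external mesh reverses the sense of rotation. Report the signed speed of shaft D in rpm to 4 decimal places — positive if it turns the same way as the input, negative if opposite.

Stage 1 [62T→14T]: ω = 374.0000×62/14 = 1656.2857 rpm, dir flips to −; running = −1656.2857
Stage 2 [14T→70T]: ω = 1656.2857×14/70 = 331.2571 rpm, dir flips to +; running = +331.2571
Stage 3 [27T→41T]: ω = 331.2571×27/41 = 218.1449 rpm, dir flips to −; running = −218.1449

-218.1449 rpm (opposite to input, |ω| = 218.1449 rpm)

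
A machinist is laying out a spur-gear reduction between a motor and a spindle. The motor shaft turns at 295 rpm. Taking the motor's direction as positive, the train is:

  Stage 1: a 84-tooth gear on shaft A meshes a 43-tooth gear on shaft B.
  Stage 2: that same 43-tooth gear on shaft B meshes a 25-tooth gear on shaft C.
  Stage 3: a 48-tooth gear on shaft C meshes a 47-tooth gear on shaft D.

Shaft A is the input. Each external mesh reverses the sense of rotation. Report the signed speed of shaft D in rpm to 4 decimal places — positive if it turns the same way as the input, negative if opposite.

-1012.2894 rpm (opposite to input, |ω| = 1012.2894 rpm)

Stage 1 [84T→43T]: ω = 295.0000×84/43 = 576.2791 rpm, dir flips to −; running = −576.2791
Stage 2 [43T→25T]: ω = 576.2791×43/25 = 991.2000 rpm, dir flips to +; running = +991.2000
Stage 3 [48T→47T]: ω = 991.2000×48/47 = 1012.2894 rpm, dir flips to −; running = −1012.2894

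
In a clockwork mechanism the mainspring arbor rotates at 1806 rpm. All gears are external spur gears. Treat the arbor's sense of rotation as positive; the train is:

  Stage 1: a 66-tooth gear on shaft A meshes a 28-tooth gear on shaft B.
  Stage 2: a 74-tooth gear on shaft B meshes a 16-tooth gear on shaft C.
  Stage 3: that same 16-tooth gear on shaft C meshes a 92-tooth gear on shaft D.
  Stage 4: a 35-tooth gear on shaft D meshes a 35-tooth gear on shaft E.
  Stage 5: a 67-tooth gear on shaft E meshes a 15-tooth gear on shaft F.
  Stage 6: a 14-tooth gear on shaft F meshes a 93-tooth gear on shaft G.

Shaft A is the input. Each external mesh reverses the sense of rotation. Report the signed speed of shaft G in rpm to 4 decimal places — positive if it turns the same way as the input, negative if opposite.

Stage 1 [66T→28T]: ω = 1806.0000×66/28 = 4257.0000 rpm, dir flips to −; running = −4257.0000
Stage 2 [74T→16T]: ω = 4257.0000×74/16 = 19688.6250 rpm, dir flips to +; running = +19688.6250
Stage 3 [16T→92T]: ω = 19688.6250×16/92 = 3424.1087 rpm, dir flips to −; running = −3424.1087
Stage 4 [35T→35T]: ω = 3424.1087×35/35 = 3424.1087 rpm, dir flips to +; running = +3424.1087
Stage 5 [67T→15T]: ω = 3424.1087×67/15 = 15294.3522 rpm, dir flips to −; running = −15294.3522
Stage 6 [14T→93T]: ω = 15294.3522×14/93 = 2302.3756 rpm, dir flips to +; running = +2302.3756

+2302.3756 rpm (same as input, |ω| = 2302.3756 rpm)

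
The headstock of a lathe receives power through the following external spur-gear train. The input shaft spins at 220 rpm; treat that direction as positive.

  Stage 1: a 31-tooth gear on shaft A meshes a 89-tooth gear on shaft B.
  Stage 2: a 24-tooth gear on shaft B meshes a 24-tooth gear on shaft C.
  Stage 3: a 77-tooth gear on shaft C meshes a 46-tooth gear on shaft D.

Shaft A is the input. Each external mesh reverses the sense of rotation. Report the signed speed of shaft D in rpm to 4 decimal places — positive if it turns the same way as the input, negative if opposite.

Stage 1 [31T→89T]: ω = 220.0000×31/89 = 76.6292 rpm, dir flips to −; running = −76.6292
Stage 2 [24T→24T]: ω = 76.6292×24/24 = 76.6292 rpm, dir flips to +; running = +76.6292
Stage 3 [77T→46T]: ω = 76.6292×77/46 = 128.2706 rpm, dir flips to −; running = −128.2706

-128.2706 rpm (opposite to input, |ω| = 128.2706 rpm)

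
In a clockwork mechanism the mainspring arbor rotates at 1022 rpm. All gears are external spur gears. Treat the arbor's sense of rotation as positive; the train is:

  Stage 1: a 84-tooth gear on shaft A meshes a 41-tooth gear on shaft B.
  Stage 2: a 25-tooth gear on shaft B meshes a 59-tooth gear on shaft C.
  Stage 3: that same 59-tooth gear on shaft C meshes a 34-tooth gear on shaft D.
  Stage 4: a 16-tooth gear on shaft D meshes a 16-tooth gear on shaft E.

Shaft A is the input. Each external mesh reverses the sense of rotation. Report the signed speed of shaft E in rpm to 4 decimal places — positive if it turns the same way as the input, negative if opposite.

+1539.5983 rpm (same as input, |ω| = 1539.5983 rpm)

Stage 1 [84T→41T]: ω = 1022.0000×84/41 = 2093.8537 rpm, dir flips to −; running = −2093.8537
Stage 2 [25T→59T]: ω = 2093.8537×25/59 = 887.2261 rpm, dir flips to +; running = +887.2261
Stage 3 [59T→34T]: ω = 887.2261×59/34 = 1539.5983 rpm, dir flips to −; running = −1539.5983
Stage 4 [16T→16T]: ω = 1539.5983×16/16 = 1539.5983 rpm, dir flips to +; running = +1539.5983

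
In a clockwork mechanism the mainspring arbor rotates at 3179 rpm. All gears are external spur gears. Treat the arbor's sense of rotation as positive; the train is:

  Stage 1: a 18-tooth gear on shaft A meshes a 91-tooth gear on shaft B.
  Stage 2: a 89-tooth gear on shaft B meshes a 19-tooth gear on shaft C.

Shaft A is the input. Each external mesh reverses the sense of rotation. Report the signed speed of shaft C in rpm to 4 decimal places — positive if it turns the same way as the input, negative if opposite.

+2945.4933 rpm (same as input, |ω| = 2945.4933 rpm)

Stage 1 [18T→91T]: ω = 3179.0000×18/91 = 628.8132 rpm, dir flips to −; running = −628.8132
Stage 2 [89T→19T]: ω = 628.8132×89/19 = 2945.4933 rpm, dir flips to +; running = +2945.4933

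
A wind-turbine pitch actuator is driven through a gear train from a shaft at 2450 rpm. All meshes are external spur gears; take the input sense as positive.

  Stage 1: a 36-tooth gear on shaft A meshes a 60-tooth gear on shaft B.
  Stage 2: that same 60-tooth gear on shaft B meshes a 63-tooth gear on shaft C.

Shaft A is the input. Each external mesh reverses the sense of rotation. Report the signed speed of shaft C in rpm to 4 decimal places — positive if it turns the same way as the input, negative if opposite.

+1400.0000 rpm (same as input, |ω| = 1400.0000 rpm)

Stage 1 [36T→60T]: ω = 2450.0000×36/60 = 1470.0000 rpm, dir flips to −; running = −1470.0000
Stage 2 [60T→63T]: ω = 1470.0000×60/63 = 1400.0000 rpm, dir flips to +; running = +1400.0000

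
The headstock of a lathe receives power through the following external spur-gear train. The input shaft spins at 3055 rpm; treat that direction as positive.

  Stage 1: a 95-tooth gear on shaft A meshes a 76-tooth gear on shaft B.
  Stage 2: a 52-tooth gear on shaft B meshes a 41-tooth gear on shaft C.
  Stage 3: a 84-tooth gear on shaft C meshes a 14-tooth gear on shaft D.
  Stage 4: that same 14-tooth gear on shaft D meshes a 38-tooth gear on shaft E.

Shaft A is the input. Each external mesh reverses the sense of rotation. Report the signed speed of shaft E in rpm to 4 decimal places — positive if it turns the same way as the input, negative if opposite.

Stage 1 [95T→76T]: ω = 3055.0000×95/76 = 3818.7500 rpm, dir flips to −; running = −3818.7500
Stage 2 [52T→41T]: ω = 3818.7500×52/41 = 4843.2927 rpm, dir flips to +; running = +4843.2927
Stage 3 [84T→14T]: ω = 4843.2927×84/14 = 29059.7561 rpm, dir flips to −; running = −29059.7561
Stage 4 [14T→38T]: ω = 29059.7561×14/38 = 10706.2259 rpm, dir flips to +; running = +10706.2259

+10706.2259 rpm (same as input, |ω| = 10706.2259 rpm)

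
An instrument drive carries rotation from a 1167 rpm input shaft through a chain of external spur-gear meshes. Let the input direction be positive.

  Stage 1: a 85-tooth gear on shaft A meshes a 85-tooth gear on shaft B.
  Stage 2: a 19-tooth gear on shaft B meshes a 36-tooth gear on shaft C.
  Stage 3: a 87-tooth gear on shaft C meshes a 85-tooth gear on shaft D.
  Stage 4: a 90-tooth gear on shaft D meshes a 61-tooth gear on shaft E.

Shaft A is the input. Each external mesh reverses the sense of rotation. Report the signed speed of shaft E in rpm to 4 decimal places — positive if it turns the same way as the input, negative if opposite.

Stage 1 [85T→85T]: ω = 1167.0000×85/85 = 1167.0000 rpm, dir flips to −; running = −1167.0000
Stage 2 [19T→36T]: ω = 1167.0000×19/36 = 615.9167 rpm, dir flips to +; running = +615.9167
Stage 3 [87T→85T]: ω = 615.9167×87/85 = 630.4088 rpm, dir flips to −; running = −630.4088
Stage 4 [90T→61T]: ω = 630.4088×90/61 = 930.1114 rpm, dir flips to +; running = +930.1114

+930.1114 rpm (same as input, |ω| = 930.1114 rpm)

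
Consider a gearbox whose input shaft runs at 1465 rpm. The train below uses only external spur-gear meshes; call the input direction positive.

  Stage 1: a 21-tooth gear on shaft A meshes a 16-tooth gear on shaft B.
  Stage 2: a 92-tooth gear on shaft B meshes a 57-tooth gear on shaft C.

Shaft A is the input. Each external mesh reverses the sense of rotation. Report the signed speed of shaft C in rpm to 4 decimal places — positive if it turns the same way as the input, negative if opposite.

+3103.4868 rpm (same as input, |ω| = 3103.4868 rpm)

Stage 1 [21T→16T]: ω = 1465.0000×21/16 = 1922.8125 rpm, dir flips to −; running = −1922.8125
Stage 2 [92T→57T]: ω = 1922.8125×92/57 = 3103.4868 rpm, dir flips to +; running = +3103.4868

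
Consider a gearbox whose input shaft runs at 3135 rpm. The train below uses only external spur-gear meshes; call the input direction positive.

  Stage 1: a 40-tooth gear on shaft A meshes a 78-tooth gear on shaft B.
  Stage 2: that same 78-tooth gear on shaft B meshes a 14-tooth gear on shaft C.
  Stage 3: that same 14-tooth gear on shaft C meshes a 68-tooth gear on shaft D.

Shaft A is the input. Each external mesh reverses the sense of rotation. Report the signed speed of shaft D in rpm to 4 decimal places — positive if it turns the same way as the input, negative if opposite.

Stage 1 [40T→78T]: ω = 3135.0000×40/78 = 1607.6923 rpm, dir flips to −; running = −1607.6923
Stage 2 [78T→14T]: ω = 1607.6923×78/14 = 8957.1429 rpm, dir flips to +; running = +8957.1429
Stage 3 [14T→68T]: ω = 8957.1429×14/68 = 1844.1176 rpm, dir flips to −; running = −1844.1176

-1844.1176 rpm (opposite to input, |ω| = 1844.1176 rpm)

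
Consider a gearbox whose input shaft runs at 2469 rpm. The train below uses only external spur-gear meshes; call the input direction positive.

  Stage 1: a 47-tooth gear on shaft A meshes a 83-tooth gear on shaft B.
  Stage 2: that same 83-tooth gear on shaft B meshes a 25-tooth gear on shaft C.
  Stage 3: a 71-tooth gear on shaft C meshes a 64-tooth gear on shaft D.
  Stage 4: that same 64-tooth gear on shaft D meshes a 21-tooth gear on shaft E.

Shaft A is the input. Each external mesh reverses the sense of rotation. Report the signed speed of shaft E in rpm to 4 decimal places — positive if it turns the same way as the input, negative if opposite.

Stage 1 [47T→83T]: ω = 2469.0000×47/83 = 1398.1084 rpm, dir flips to −; running = −1398.1084
Stage 2 [83T→25T]: ω = 1398.1084×83/25 = 4641.7200 rpm, dir flips to +; running = +4641.7200
Stage 3 [71T→64T]: ω = 4641.7200×71/64 = 5149.4081 rpm, dir flips to −; running = −5149.4081
Stage 4 [64T→21T]: ω = 5149.4081×64/21 = 15693.4343 rpm, dir flips to +; running = +15693.4343

+15693.4343 rpm (same as input, |ω| = 15693.4343 rpm)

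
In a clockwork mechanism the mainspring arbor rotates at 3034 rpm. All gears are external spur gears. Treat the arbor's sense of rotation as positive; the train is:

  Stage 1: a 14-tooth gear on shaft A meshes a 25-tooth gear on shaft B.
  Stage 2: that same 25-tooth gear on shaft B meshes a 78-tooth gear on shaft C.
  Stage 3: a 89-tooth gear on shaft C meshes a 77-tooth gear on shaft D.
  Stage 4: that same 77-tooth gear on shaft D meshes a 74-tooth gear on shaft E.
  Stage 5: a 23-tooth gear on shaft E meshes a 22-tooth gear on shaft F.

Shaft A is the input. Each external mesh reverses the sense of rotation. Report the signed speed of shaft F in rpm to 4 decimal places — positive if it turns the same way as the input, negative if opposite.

-684.7191 rpm (opposite to input, |ω| = 684.7191 rpm)

Stage 1 [14T→25T]: ω = 3034.0000×14/25 = 1699.0400 rpm, dir flips to −; running = −1699.0400
Stage 2 [25T→78T]: ω = 1699.0400×25/78 = 544.5641 rpm, dir flips to +; running = +544.5641
Stage 3 [89T→77T]: ω = 544.5641×89/77 = 629.4312 rpm, dir flips to −; running = −629.4312
Stage 4 [77T→74T]: ω = 629.4312×77/74 = 654.9487 rpm, dir flips to +; running = +654.9487
Stage 5 [23T→22T]: ω = 654.9487×23/22 = 684.7191 rpm, dir flips to −; running = −684.7191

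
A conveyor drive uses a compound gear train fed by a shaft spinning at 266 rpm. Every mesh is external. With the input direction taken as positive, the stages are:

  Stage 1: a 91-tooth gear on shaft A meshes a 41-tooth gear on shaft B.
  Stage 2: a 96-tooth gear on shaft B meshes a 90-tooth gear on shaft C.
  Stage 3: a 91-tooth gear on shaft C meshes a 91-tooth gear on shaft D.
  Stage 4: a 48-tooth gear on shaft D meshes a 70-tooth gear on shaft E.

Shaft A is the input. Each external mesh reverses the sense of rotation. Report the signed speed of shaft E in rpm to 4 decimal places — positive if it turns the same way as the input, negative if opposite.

Stage 1 [91T→41T]: ω = 266.0000×91/41 = 590.3902 rpm, dir flips to −; running = −590.3902
Stage 2 [96T→90T]: ω = 590.3902×96/90 = 629.7496 rpm, dir flips to +; running = +629.7496
Stage 3 [91T→91T]: ω = 629.7496×91/91 = 629.7496 rpm, dir flips to −; running = −629.7496
Stage 4 [48T→70T]: ω = 629.7496×48/70 = 431.8283 rpm, dir flips to +; running = +431.8283

+431.8283 rpm (same as input, |ω| = 431.8283 rpm)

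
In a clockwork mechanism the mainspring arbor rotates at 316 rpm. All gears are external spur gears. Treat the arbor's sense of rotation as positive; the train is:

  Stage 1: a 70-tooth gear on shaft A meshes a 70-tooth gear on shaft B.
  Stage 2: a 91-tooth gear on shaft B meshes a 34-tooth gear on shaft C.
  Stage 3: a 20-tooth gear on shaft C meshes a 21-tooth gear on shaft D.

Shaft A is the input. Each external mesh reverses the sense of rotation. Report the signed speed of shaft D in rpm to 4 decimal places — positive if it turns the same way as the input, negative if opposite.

-805.4902 rpm (opposite to input, |ω| = 805.4902 rpm)

Stage 1 [70T→70T]: ω = 316.0000×70/70 = 316.0000 rpm, dir flips to −; running = −316.0000
Stage 2 [91T→34T]: ω = 316.0000×91/34 = 845.7647 rpm, dir flips to +; running = +845.7647
Stage 3 [20T→21T]: ω = 845.7647×20/21 = 805.4902 rpm, dir flips to −; running = −805.4902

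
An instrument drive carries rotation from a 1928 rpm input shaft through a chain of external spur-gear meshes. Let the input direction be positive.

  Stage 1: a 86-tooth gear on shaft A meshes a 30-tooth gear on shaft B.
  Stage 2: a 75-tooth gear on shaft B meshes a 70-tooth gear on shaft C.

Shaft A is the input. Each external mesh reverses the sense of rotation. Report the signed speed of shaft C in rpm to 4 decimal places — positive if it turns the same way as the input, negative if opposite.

+5921.7143 rpm (same as input, |ω| = 5921.7143 rpm)

Stage 1 [86T→30T]: ω = 1928.0000×86/30 = 5526.9333 rpm, dir flips to −; running = −5526.9333
Stage 2 [75T→70T]: ω = 5526.9333×75/70 = 5921.7143 rpm, dir flips to +; running = +5921.7143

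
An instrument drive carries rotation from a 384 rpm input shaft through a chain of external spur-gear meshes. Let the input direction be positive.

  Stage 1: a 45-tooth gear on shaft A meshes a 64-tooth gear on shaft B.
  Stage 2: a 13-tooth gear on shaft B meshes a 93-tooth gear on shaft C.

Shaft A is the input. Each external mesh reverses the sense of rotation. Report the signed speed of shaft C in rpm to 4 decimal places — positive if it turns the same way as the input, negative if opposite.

+37.7419 rpm (same as input, |ω| = 37.7419 rpm)

Stage 1 [45T→64T]: ω = 384.0000×45/64 = 270.0000 rpm, dir flips to −; running = −270.0000
Stage 2 [13T→93T]: ω = 270.0000×13/93 = 37.7419 rpm, dir flips to +; running = +37.7419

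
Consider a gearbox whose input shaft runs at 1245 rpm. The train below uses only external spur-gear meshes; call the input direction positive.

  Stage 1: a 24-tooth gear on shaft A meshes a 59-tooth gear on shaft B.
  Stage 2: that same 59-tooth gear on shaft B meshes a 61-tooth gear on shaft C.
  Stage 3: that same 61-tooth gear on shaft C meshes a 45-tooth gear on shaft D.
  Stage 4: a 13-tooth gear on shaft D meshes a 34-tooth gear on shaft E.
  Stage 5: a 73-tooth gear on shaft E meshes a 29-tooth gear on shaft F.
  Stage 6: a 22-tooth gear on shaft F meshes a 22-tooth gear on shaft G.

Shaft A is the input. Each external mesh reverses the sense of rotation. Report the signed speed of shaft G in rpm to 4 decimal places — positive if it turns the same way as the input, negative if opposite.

+639.0832 rpm (same as input, |ω| = 639.0832 rpm)

Stage 1 [24T→59T]: ω = 1245.0000×24/59 = 506.4407 rpm, dir flips to −; running = −506.4407
Stage 2 [59T→61T]: ω = 506.4407×59/61 = 489.8361 rpm, dir flips to +; running = +489.8361
Stage 3 [61T→45T]: ω = 489.8361×61/45 = 664.0000 rpm, dir flips to −; running = −664.0000
Stage 4 [13T→34T]: ω = 664.0000×13/34 = 253.8824 rpm, dir flips to +; running = +253.8824
Stage 5 [73T→29T]: ω = 253.8824×73/29 = 639.0832 rpm, dir flips to −; running = −639.0832
Stage 6 [22T→22T]: ω = 639.0832×22/22 = 639.0832 rpm, dir flips to +; running = +639.0832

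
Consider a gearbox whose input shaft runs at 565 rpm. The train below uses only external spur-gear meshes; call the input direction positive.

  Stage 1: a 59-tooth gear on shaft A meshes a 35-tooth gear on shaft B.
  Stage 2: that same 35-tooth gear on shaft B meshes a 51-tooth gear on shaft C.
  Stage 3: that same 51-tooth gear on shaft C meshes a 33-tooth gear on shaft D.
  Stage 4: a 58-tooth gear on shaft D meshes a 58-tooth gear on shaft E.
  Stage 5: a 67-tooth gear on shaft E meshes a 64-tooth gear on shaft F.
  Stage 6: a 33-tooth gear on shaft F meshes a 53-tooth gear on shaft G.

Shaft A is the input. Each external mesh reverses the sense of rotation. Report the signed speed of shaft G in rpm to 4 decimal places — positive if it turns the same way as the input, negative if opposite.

+658.4449 rpm (same as input, |ω| = 658.4449 rpm)

Stage 1 [59T→35T]: ω = 565.0000×59/35 = 952.4286 rpm, dir flips to −; running = −952.4286
Stage 2 [35T→51T]: ω = 952.4286×35/51 = 653.6275 rpm, dir flips to +; running = +653.6275
Stage 3 [51T→33T]: ω = 653.6275×51/33 = 1010.1515 rpm, dir flips to −; running = −1010.1515
Stage 4 [58T→58T]: ω = 1010.1515×58/58 = 1010.1515 rpm, dir flips to +; running = +1010.1515
Stage 5 [67T→64T]: ω = 1010.1515×67/64 = 1057.5024 rpm, dir flips to −; running = −1057.5024
Stage 6 [33T→53T]: ω = 1057.5024×33/53 = 658.4449 rpm, dir flips to +; running = +658.4449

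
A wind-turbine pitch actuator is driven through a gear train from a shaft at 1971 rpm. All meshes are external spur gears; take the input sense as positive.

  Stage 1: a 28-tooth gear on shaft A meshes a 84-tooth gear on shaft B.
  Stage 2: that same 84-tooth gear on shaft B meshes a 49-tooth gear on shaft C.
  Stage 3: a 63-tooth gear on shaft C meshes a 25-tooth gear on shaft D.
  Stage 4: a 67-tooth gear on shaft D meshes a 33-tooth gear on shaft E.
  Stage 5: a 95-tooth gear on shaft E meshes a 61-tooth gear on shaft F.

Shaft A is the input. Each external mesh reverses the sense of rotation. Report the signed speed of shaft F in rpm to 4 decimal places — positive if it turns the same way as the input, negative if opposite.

Stage 1 [28T→84T]: ω = 1971.0000×28/84 = 657.0000 rpm, dir flips to −; running = −657.0000
Stage 2 [84T→49T]: ω = 657.0000×84/49 = 1126.2857 rpm, dir flips to +; running = +1126.2857
Stage 3 [63T→25T]: ω = 1126.2857×63/25 = 2838.2400 rpm, dir flips to −; running = −2838.2400
Stage 4 [67T→33T]: ω = 2838.2400×67/33 = 5762.4873 rpm, dir flips to +; running = +5762.4873
Stage 5 [95T→61T]: ω = 5762.4873×95/61 = 8974.3654 rpm, dir flips to −; running = −8974.3654

-8974.3654 rpm (opposite to input, |ω| = 8974.3654 rpm)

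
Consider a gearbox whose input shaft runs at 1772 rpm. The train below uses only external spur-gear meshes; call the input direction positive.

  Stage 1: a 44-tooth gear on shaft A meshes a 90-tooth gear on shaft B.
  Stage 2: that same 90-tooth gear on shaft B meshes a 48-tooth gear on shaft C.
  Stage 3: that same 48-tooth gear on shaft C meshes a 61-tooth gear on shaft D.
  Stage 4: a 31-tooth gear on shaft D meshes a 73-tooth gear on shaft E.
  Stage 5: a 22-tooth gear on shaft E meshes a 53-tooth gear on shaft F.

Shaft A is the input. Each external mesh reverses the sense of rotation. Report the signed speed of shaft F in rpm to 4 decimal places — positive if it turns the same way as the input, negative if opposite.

Stage 1 [44T→90T]: ω = 1772.0000×44/90 = 866.3111 rpm, dir flips to −; running = −866.3111
Stage 2 [90T→48T]: ω = 866.3111×90/48 = 1624.3333 rpm, dir flips to +; running = +1624.3333
Stage 3 [48T→61T]: ω = 1624.3333×48/61 = 1278.1639 rpm, dir flips to −; running = −1278.1639
Stage 4 [31T→73T]: ω = 1278.1639×31/73 = 542.7819 rpm, dir flips to +; running = +542.7819
Stage 5 [22T→53T]: ω = 542.7819×22/53 = 225.3057 rpm, dir flips to −; running = −225.3057

-225.3057 rpm (opposite to input, |ω| = 225.3057 rpm)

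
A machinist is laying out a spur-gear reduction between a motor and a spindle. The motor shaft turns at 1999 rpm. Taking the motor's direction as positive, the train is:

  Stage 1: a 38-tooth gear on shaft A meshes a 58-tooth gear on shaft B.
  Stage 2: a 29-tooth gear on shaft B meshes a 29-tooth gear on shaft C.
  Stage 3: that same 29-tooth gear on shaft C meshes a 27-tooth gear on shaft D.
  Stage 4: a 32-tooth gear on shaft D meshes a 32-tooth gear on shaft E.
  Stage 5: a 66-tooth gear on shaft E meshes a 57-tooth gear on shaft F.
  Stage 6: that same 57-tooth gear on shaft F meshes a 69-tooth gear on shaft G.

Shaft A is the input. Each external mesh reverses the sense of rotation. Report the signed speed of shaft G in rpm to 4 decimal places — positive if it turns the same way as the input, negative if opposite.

Stage 1 [38T→58T]: ω = 1999.0000×38/58 = 1309.6897 rpm, dir flips to −; running = −1309.6897
Stage 2 [29T→29T]: ω = 1309.6897×29/29 = 1309.6897 rpm, dir flips to +; running = +1309.6897
Stage 3 [29T→27T]: ω = 1309.6897×29/27 = 1406.7037 rpm, dir flips to −; running = −1406.7037
Stage 4 [32T→32T]: ω = 1406.7037×32/32 = 1406.7037 rpm, dir flips to +; running = +1406.7037
Stage 5 [66T→57T]: ω = 1406.7037×66/57 = 1628.8148 rpm, dir flips to −; running = −1628.8148
Stage 6 [57T→69T]: ω = 1628.8148×57/69 = 1345.5427 rpm, dir flips to +; running = +1345.5427

+1345.5427 rpm (same as input, |ω| = 1345.5427 rpm)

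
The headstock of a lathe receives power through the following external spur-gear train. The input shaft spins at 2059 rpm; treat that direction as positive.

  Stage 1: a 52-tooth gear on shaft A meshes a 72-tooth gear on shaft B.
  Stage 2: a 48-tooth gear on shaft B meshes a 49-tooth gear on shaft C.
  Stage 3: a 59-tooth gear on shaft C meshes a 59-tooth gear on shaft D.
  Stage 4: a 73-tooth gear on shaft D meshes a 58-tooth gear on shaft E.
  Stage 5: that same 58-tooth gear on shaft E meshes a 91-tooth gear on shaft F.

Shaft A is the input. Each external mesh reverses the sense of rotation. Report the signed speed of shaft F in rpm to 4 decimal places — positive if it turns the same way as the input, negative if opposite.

Stage 1 [52T→72T]: ω = 2059.0000×52/72 = 1487.0556 rpm, dir flips to −; running = −1487.0556
Stage 2 [48T→49T]: ω = 1487.0556×48/49 = 1456.7075 rpm, dir flips to +; running = +1456.7075
Stage 3 [59T→59T]: ω = 1456.7075×59/59 = 1456.7075 rpm, dir flips to −; running = −1456.7075
Stage 4 [73T→58T]: ω = 1456.7075×73/58 = 1833.4422 rpm, dir flips to +; running = +1833.4422
Stage 5 [58T→91T]: ω = 1833.4422×58/91 = 1168.5675 rpm, dir flips to −; running = −1168.5675

-1168.5675 rpm (opposite to input, |ω| = 1168.5675 rpm)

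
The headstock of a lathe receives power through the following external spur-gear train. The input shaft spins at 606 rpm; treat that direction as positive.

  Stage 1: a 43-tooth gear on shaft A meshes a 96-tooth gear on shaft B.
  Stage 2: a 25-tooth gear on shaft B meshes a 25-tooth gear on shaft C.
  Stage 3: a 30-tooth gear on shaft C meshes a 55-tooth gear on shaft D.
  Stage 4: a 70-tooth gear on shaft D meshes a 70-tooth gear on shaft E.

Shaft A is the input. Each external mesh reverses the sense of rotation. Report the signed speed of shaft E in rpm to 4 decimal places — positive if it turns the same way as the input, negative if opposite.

Stage 1 [43T→96T]: ω = 606.0000×43/96 = 271.4375 rpm, dir flips to −; running = −271.4375
Stage 2 [25T→25T]: ω = 271.4375×25/25 = 271.4375 rpm, dir flips to +; running = +271.4375
Stage 3 [30T→55T]: ω = 271.4375×30/55 = 148.0568 rpm, dir flips to −; running = −148.0568
Stage 4 [70T→70T]: ω = 148.0568×70/70 = 148.0568 rpm, dir flips to +; running = +148.0568

+148.0568 rpm (same as input, |ω| = 148.0568 rpm)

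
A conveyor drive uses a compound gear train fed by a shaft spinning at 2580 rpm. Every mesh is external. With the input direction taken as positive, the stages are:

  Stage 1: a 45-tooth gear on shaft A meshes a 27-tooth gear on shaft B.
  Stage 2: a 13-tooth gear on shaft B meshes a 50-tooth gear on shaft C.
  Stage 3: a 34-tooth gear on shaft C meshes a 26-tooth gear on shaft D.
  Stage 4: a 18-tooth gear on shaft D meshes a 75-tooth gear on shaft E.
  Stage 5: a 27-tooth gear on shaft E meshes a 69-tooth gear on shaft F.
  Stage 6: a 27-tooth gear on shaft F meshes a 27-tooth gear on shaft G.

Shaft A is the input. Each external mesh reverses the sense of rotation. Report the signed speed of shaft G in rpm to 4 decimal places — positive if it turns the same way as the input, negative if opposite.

Stage 1 [45T→27T]: ω = 2580.0000×45/27 = 4300.0000 rpm, dir flips to −; running = −4300.0000
Stage 2 [13T→50T]: ω = 4300.0000×13/50 = 1118.0000 rpm, dir flips to +; running = +1118.0000
Stage 3 [34T→26T]: ω = 1118.0000×34/26 = 1462.0000 rpm, dir flips to −; running = −1462.0000
Stage 4 [18T→75T]: ω = 1462.0000×18/75 = 350.8800 rpm, dir flips to +; running = +350.8800
Stage 5 [27T→69T]: ω = 350.8800×27/69 = 137.3009 rpm, dir flips to −; running = −137.3009
Stage 6 [27T→27T]: ω = 137.3009×27/27 = 137.3009 rpm, dir flips to +; running = +137.3009

+137.3009 rpm (same as input, |ω| = 137.3009 rpm)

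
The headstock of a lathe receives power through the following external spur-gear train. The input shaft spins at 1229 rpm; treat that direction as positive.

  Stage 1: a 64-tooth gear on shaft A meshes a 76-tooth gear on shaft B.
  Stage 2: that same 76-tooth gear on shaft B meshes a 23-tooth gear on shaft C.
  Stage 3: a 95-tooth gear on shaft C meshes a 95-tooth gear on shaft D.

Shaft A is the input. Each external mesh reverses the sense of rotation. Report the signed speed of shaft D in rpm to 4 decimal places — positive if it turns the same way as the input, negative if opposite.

Stage 1 [64T→76T]: ω = 1229.0000×64/76 = 1034.9474 rpm, dir flips to −; running = −1034.9474
Stage 2 [76T→23T]: ω = 1034.9474×76/23 = 3419.8261 rpm, dir flips to +; running = +3419.8261
Stage 3 [95T→95T]: ω = 3419.8261×95/95 = 3419.8261 rpm, dir flips to −; running = −3419.8261

-3419.8261 rpm (opposite to input, |ω| = 3419.8261 rpm)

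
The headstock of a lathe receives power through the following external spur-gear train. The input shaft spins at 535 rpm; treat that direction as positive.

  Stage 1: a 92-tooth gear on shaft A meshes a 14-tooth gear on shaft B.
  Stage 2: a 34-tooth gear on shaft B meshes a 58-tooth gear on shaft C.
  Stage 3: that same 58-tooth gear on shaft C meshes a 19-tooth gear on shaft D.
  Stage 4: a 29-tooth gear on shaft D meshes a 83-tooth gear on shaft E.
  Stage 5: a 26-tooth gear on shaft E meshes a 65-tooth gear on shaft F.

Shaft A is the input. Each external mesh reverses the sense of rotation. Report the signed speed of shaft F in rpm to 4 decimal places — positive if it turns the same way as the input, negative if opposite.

Stage 1 [92T→14T]: ω = 535.0000×92/14 = 3515.7143 rpm, dir flips to −; running = −3515.7143
Stage 2 [34T→58T]: ω = 3515.7143×34/58 = 2060.9360 rpm, dir flips to +; running = +2060.9360
Stage 3 [58T→19T]: ω = 2060.9360×58/19 = 6291.2782 rpm, dir flips to −; running = −6291.2782
Stage 4 [29T→83T]: ω = 6291.2782×29/83 = 2198.1574 rpm, dir flips to +; running = +2198.1574
Stage 5 [26T→65T]: ω = 2198.1574×26/65 = 879.2630 rpm, dir flips to −; running = −879.2630

-879.2630 rpm (opposite to input, |ω| = 879.2630 rpm)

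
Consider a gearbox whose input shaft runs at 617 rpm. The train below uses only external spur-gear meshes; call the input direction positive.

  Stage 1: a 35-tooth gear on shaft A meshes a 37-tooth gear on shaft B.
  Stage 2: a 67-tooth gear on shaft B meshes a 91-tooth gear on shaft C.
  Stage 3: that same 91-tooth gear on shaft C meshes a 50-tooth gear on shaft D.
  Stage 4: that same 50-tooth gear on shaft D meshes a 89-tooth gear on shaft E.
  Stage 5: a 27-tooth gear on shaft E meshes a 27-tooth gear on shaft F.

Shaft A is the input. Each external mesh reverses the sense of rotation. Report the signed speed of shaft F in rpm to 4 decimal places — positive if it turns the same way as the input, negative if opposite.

Stage 1 [35T→37T]: ω = 617.0000×35/37 = 583.6486 rpm, dir flips to −; running = −583.6486
Stage 2 [67T→91T]: ω = 583.6486×67/91 = 429.7193 rpm, dir flips to +; running = +429.7193
Stage 3 [91T→50T]: ω = 429.7193×91/50 = 782.0892 rpm, dir flips to −; running = −782.0892
Stage 4 [50T→89T]: ω = 782.0892×50/89 = 439.3759 rpm, dir flips to +; running = +439.3759
Stage 5 [27T→27T]: ω = 439.3759×27/27 = 439.3759 rpm, dir flips to −; running = −439.3759

-439.3759 rpm (opposite to input, |ω| = 439.3759 rpm)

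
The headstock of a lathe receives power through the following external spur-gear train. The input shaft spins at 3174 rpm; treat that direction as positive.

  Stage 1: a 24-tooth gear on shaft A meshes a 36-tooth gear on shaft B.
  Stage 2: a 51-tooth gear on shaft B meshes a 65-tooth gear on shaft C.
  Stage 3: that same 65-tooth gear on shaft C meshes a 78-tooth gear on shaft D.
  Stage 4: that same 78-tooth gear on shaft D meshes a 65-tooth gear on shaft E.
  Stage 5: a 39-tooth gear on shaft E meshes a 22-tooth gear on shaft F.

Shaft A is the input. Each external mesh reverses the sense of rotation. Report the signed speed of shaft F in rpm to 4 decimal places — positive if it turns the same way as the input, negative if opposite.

Stage 1 [24T→36T]: ω = 3174.0000×24/36 = 2116.0000 rpm, dir flips to −; running = −2116.0000
Stage 2 [51T→65T]: ω = 2116.0000×51/65 = 1660.2462 rpm, dir flips to +; running = +1660.2462
Stage 3 [65T→78T]: ω = 1660.2462×65/78 = 1383.5385 rpm, dir flips to −; running = −1383.5385
Stage 4 [78T→65T]: ω = 1383.5385×78/65 = 1660.2462 rpm, dir flips to +; running = +1660.2462
Stage 5 [39T→22T]: ω = 1660.2462×39/22 = 2943.1636 rpm, dir flips to −; running = −2943.1636

-2943.1636 rpm (opposite to input, |ω| = 2943.1636 rpm)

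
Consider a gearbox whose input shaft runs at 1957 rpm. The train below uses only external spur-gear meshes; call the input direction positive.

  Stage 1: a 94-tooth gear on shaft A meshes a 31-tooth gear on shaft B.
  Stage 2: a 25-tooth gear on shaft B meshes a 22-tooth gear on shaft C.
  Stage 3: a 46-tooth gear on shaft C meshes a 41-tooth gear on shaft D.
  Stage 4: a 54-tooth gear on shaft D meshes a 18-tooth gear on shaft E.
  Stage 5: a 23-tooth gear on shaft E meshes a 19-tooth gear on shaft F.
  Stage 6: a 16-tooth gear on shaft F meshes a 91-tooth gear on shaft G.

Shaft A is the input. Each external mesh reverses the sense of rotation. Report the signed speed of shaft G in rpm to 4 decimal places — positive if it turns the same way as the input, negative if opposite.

+4830.8368 rpm (same as input, |ω| = 4830.8368 rpm)

Stage 1 [94T→31T]: ω = 1957.0000×94/31 = 5934.1290 rpm, dir flips to −; running = −5934.1290
Stage 2 [25T→22T]: ω = 5934.1290×25/22 = 6743.3284 rpm, dir flips to +; running = +6743.3284
Stage 3 [46T→41T]: ω = 6743.3284×46/41 = 7565.6856 rpm, dir flips to −; running = −7565.6856
Stage 4 [54T→18T]: ω = 7565.6856×54/18 = 22697.0567 rpm, dir flips to +; running = +22697.0567
Stage 5 [23T→19T]: ω = 22697.0567×23/19 = 27475.3845 rpm, dir flips to −; running = −27475.3845
Stage 6 [16T→91T]: ω = 27475.3845×16/91 = 4830.8368 rpm, dir flips to +; running = +4830.8368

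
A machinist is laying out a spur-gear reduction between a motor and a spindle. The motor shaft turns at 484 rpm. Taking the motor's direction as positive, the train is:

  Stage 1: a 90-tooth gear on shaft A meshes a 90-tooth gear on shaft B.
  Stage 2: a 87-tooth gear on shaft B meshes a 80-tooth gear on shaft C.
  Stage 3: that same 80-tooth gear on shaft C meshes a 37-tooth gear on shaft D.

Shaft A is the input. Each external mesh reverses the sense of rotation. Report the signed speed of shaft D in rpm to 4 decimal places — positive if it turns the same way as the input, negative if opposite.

-1138.0541 rpm (opposite to input, |ω| = 1138.0541 rpm)

Stage 1 [90T→90T]: ω = 484.0000×90/90 = 484.0000 rpm, dir flips to −; running = −484.0000
Stage 2 [87T→80T]: ω = 484.0000×87/80 = 526.3500 rpm, dir flips to +; running = +526.3500
Stage 3 [80T→37T]: ω = 526.3500×80/37 = 1138.0541 rpm, dir flips to −; running = −1138.0541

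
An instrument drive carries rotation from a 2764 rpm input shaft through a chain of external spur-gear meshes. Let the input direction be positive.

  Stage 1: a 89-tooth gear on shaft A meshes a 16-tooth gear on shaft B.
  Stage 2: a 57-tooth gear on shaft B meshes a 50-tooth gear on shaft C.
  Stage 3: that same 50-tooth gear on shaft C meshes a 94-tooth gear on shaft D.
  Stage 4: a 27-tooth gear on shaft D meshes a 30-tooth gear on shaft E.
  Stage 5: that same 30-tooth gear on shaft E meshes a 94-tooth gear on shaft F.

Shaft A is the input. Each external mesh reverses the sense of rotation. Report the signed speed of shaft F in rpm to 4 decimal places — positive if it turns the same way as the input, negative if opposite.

-2677.8792 rpm (opposite to input, |ω| = 2677.8792 rpm)

Stage 1 [89T→16T]: ω = 2764.0000×89/16 = 15374.7500 rpm, dir flips to −; running = −15374.7500
Stage 2 [57T→50T]: ω = 15374.7500×57/50 = 17527.2150 rpm, dir flips to +; running = +17527.2150
Stage 3 [50T→94T]: ω = 17527.2150×50/94 = 9322.9867 rpm, dir flips to −; running = −9322.9867
Stage 4 [27T→30T]: ω = 9322.9867×27/30 = 8390.6880 rpm, dir flips to +; running = +8390.6880
Stage 5 [30T→94T]: ω = 8390.6880×30/94 = 2677.8792 rpm, dir flips to −; running = −2677.8792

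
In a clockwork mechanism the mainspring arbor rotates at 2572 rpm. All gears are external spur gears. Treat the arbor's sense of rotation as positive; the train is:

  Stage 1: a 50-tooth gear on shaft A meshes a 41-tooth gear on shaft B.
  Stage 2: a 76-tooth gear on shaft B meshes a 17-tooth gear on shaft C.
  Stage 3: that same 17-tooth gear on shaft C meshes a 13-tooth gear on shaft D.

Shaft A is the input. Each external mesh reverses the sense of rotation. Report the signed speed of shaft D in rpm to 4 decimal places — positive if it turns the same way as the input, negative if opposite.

-18336.9606 rpm (opposite to input, |ω| = 18336.9606 rpm)

Stage 1 [50T→41T]: ω = 2572.0000×50/41 = 3136.5854 rpm, dir flips to −; running = −3136.5854
Stage 2 [76T→17T]: ω = 3136.5854×76/17 = 14022.3816 rpm, dir flips to +; running = +14022.3816
Stage 3 [17T→13T]: ω = 14022.3816×17/13 = 18336.9606 rpm, dir flips to −; running = −18336.9606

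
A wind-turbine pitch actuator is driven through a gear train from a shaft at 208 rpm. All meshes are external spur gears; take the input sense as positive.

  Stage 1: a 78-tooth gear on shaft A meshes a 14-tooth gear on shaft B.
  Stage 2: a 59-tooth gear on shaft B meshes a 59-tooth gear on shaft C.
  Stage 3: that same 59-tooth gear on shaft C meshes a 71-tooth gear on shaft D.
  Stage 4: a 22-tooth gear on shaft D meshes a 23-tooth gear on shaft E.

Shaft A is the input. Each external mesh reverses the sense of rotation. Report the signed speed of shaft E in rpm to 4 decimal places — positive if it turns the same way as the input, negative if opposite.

+921.1247 rpm (same as input, |ω| = 921.1247 rpm)

Stage 1 [78T→14T]: ω = 208.0000×78/14 = 1158.8571 rpm, dir flips to −; running = −1158.8571
Stage 2 [59T→59T]: ω = 1158.8571×59/59 = 1158.8571 rpm, dir flips to +; running = +1158.8571
Stage 3 [59T→71T]: ω = 1158.8571×59/71 = 962.9940 rpm, dir flips to −; running = −962.9940
Stage 4 [22T→23T]: ω = 962.9940×22/23 = 921.1247 rpm, dir flips to +; running = +921.1247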